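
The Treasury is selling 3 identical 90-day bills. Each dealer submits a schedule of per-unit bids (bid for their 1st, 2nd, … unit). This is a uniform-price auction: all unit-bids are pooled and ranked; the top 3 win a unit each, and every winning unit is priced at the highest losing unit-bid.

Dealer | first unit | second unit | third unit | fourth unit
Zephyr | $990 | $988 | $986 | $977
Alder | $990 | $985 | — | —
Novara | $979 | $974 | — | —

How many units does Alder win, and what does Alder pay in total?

Merging the schedules and taking the best 3: 990 (Zephyr-1), 990 (Alder-1), 988 (Zephyr-2)
Highest rejected unit-bid = $986.
Alder wins 1 unit(s) at $986 each.

Alder: 1 unit, pays $986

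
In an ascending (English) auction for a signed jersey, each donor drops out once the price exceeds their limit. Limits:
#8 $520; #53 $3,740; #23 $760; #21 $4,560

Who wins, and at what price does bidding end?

Limits ranked: 4,560 (#21) > 3,740 (#53) > 760 (#23) > 520 (#8)
#53 is the last rival to drop out, at $3,740; #21 remains and wins at that price.

#21 wins at $3,740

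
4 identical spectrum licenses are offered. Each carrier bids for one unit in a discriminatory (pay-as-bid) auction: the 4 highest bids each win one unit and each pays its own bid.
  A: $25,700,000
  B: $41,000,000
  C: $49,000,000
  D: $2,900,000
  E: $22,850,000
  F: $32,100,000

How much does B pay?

B pays $41,000,000

Ordering the bids: 49,000,000 (C), 41,000,000 (B), 32,100,000 (F), 25,700,000 (A), 22,850,000 (E), 2,900,000 (D)
Winners (4 units): C, B, F, A.
B wins → own bid $41,000,000.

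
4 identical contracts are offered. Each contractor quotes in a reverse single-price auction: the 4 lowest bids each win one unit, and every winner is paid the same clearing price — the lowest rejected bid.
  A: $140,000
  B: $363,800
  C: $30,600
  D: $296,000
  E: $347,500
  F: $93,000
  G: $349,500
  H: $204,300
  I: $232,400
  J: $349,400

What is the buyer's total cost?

Bids ranked low→high: 30,600 (C), 93,000 (F), 140,000 (A), 204,300 (H), 232,400 (I), 296,000 (D), …
The 4 lowest are C, F, A, H.
Lowest unsuccessful bid: $232,400 → clearing price.
Total cost = 4 × $232,400 = $929,600.

Total cost: $929,600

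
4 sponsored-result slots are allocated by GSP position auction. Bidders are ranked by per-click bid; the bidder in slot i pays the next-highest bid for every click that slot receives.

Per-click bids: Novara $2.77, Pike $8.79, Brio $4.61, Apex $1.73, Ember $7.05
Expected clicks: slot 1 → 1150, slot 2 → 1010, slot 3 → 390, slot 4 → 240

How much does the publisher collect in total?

Ranked by bid: $8.79 (Pike) > $7.05 (Ember) > $4.61 (Brio) > $2.77 (Novara) > $1.73 (Apex)
Slot 1: Pike pays $7.05 × 1150 = $8107.50
Slot 2: Ember pays $4.61 × 1010 = $4656.10
Slot 3: Brio pays $2.77 × 390 = $1080.30
Slot 4: Novara pays $1.73 × 240 = $415.20
Total = $14259.10

Total revenue: $14259.10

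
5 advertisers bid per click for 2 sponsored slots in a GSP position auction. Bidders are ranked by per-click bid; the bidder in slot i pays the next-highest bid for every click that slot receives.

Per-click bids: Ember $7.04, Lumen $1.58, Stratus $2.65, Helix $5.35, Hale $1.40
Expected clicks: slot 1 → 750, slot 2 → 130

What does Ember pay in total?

Sorting advertisers: $7.04 (Ember) > $5.35 (Helix) > $2.65 (Stratus) > …
Ember holds slot 1 → pays next bid $5.35 × 750 clicks = $4012.50.

Ember pays $4012.50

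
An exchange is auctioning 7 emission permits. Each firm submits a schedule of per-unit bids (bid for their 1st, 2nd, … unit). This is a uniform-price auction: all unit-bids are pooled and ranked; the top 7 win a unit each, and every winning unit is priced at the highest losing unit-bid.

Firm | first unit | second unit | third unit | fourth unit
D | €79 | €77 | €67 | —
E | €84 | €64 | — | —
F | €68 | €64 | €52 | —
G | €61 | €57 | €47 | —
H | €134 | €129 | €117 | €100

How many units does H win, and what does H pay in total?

All unit-bids, highest first — top 7: 134 (H-1), 129 (H-2), 117 (H-3), 100 (H-4), 84 (E-1), 79 (D-1), 77 (D-2)
Highest rejected unit-bid = €68.
H wins 4 unit(s) at €68 each.

H: 4 units, pays €272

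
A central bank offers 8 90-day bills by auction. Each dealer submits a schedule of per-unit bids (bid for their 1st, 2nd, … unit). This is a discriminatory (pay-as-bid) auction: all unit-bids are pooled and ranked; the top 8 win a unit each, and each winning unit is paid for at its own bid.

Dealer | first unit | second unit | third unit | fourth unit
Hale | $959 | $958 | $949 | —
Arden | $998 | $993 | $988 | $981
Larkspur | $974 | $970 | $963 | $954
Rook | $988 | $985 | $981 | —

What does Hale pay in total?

Hale pays $0

Merging the schedules and taking the best 8: 998 (Arden-1), 993 (Arden-2), 988 (Arden-3), 988 (Rook-1), 985 (Rook-2), 981 (Arden-4), 981 (Rook-3), 974 (Larkspur-1)
Next rejected bid: $970 (not a price — pay-as-bid).
Hale wins no units.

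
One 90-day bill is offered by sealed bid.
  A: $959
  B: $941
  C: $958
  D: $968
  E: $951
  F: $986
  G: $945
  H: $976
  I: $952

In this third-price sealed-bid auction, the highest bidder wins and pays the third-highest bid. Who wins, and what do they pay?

F pays $968

Third-price sealed-bid auction: the highest bidder wins and pays the third-highest bid.
Bids ranked: 986 (F) > 976 (H) > 968 (D) > 959 (A) > 958 (C) > 952 (I) > …
F wins; payment is bid #3 in the ranking = $968.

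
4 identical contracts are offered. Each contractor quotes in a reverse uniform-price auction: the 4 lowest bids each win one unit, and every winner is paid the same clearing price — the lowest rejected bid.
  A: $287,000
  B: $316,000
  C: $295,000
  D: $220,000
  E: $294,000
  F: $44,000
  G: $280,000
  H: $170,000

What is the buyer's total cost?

Sorting: 44,000 (F), 170,000 (H), 220,000 (D), 280,000 (G), 287,000 (A), 294,000 (E), …
Winners (4 units): F, H, D, G.
First losing bid is A's $287,000, which sets the uniform price.
Total cost = 4 × $287,000 = $1,148,000.

Total cost: $1,148,000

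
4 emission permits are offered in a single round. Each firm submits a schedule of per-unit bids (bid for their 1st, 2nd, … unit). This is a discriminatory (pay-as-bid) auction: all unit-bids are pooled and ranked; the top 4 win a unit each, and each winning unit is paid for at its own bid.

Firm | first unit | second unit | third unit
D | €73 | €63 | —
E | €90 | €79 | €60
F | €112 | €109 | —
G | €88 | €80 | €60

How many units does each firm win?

Merging the schedules and taking the best 4: 112 (F-1), 109 (F-2), 90 (E-1), 88 (G-1)
Next rejected bid: €80 (not a price — pay-as-bid).
Allocation: E 1, F 2, G 1.

E 1, F 2, G 1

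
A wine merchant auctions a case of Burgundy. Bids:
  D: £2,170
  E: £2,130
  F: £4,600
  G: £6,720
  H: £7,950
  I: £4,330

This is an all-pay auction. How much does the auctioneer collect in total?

Rule: the highest bidder wins the item, but every bidder pays their own bid.
Bids ranked: 7,950 (H) > 6,720 (G) > 4,600 (F) > 4,330 (I) > 2,170 (D) > 2,130 (E)
H wins with the top bid; all bids are sunk regardless.
Every bidder forfeits their bid regardless of winning.
Revenue = 2,170 + 2,130 + 4,600 + 6,720 + 7,950 + 4,330 = £27,900.

Total revenue: £27,900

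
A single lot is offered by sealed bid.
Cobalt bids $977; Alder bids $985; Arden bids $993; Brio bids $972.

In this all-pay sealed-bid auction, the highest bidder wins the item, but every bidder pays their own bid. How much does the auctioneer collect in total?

Sorting bids: 993 (Arden) > 985 (Alder) > 977 (Cobalt) > 972 (Brio)
Arden wins with the top bid; all bids are sunk regardless.
Every bidder forfeits their bid regardless of winning.
Revenue = 977 + 985 + 993 + 972 = $3,927.

Total revenue: $3,927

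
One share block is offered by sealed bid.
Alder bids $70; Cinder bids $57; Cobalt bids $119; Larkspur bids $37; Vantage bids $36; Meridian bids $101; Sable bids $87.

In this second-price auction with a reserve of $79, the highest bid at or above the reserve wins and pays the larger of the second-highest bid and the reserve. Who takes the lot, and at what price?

Cobalt pays $101

Sorting bids: 119 (Cobalt) > 101 (Meridian) > 87 (Sable) > 70 (Alder) > 57 (Cinder) > 37 (Larkspur) > …
Cobalt has the top bid at or above the reserve ($119).
Second-highest bid $101 exceeds the reserve $79 → payment $101.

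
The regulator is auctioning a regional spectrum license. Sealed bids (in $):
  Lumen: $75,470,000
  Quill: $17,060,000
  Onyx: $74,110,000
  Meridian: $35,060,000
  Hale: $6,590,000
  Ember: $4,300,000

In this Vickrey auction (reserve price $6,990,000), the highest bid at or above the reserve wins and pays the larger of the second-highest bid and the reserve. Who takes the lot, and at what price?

Vickrey auction (reserve price $6,990,000): the highest bid at or above the reserve wins and pays the larger of the second-highest bid and the reserve.
Sorting bids: 75,470,000 (Lumen) > 74,110,000 (Onyx) > 35,060,000 (Meridian) > 17,060,000 (Quill) > 6,590,000 (Hale) > 4,300,000 (Ember)
Lumen has the top bid at or above the reserve ($75,470,000).
max(second-highest $74,110,000, reserve $6,990,000) = $74,110,000; the reserve does not bind.

Lumen pays $74,110,000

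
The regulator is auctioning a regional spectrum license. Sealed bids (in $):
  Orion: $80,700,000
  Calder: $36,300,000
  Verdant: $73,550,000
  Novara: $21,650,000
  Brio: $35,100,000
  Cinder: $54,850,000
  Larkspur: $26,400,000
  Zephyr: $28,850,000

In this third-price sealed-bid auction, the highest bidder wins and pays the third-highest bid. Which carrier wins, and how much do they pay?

Orion pays $54,850,000

Bids in order: 80,700,000 (Orion) > 73,550,000 (Verdant) > 54,850,000 (Cinder) > 36,300,000 (Calder) > 35,100,000 (Brio) > 28,850,000 (Zephyr) > …
Orion wins; payment is bid #3 in the ranking = $54,850,000.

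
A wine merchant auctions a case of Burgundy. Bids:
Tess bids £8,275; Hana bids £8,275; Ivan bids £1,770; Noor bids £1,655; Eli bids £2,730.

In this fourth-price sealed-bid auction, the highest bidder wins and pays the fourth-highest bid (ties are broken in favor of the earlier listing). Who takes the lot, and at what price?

Bids ranked: 8,275 (Tess) > 8,275 (Hana) > 2,730 (Eli) > 1,770 (Ivan) > 1,655 (Noor)
Tie at £8,275 → Tess wins by tie-break.
Tess wins; payment is bid #4 in the ranking = £1,770.

Tess pays £1,770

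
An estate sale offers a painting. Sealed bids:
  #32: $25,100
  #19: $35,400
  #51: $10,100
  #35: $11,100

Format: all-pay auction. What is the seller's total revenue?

Total revenue: $81,700

Bids in order: 35,400 (#19) > 25,100 (#32) > 11,100 (#35) > 10,100 (#51)
Every bidder forfeits their bid regardless of winning.
Revenue = 25,100 + 35,400 + 10,100 + 11,100 = $81,700.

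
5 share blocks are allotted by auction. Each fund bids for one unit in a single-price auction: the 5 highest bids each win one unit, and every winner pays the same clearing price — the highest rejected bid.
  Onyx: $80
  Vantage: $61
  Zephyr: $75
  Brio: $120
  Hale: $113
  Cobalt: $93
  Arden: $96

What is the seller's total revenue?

Total revenue: $375

Bids ranked high→low: 120 (Brio), 113 (Hale), 96 (Arden), 93 (Cobalt), 80 (Onyx), 75 (Zephyr), 61 (Vantage)
The 5 highest are Brio, Hale, Arden, Cobalt, Onyx.
First losing bid is Zephyr's $75, which sets the uniform price.
Total revenue = 5 × $75 = $375.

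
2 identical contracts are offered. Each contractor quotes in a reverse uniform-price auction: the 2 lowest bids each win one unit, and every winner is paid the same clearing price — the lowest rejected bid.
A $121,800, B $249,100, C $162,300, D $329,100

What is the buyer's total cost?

Sorting: 121,800 (A), 162,300 (C), 249,100 (B), 329,100 (D)
Winners (2 units): A, C.
First losing bid is B's $249,100, which sets the uniform price.
Total cost = 2 × $249,100 = $498,200.

Total cost: $498,200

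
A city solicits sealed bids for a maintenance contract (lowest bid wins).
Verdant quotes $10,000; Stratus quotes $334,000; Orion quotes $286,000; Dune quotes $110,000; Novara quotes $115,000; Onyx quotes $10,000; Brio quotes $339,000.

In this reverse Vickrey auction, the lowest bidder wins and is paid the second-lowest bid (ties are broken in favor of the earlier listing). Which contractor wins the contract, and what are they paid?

Verdant is paid $10,000

Bids in order: 10,000 (Verdant) < 10,000 (Onyx) < 110,000 (Dune) < 115,000 (Novara) < 286,000 (Orion) < 334,000 (Stratus) < …
Verdant and Onyx tie at $10,000; tie-break gives it to Verdant.
Verdant wins with the lowest bid; price is set by the runner-up at $10,000.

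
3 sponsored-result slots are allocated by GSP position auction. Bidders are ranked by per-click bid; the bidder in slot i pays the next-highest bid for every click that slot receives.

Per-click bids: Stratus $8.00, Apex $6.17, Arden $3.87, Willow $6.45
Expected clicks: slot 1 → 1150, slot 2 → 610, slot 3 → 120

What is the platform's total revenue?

Total revenue: $11645.60

Sorting advertisers: $8.00 (Stratus) > $6.45 (Willow) > $6.17 (Apex) > $3.87 (Arden)
Slot 1: Stratus pays $6.45 × 1150 = $7417.50
Slot 2: Willow pays $6.17 × 610 = $3763.70
Slot 3: Apex pays $3.87 × 120 = $464.40
Total = $11645.60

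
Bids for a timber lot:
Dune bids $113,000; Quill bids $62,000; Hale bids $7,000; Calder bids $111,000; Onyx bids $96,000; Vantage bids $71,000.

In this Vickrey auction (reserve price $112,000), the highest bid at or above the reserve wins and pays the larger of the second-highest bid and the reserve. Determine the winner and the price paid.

Dune pays $112,000

Rule: the highest bid at or above the reserve wins and pays the larger of the second-highest bid and the reserve.
Bids in order: 113,000 (Dune) > 111,000 (Calder) > 96,000 (Onyx) > 71,000 (Vantage) > 62,000 (Quill) > 7,000 (Hale)
Dune has the top bid at or above the reserve ($113,000).
Second-highest bid $111,000 is below the reserve $112,000, so the reserve binds → payment $112,000.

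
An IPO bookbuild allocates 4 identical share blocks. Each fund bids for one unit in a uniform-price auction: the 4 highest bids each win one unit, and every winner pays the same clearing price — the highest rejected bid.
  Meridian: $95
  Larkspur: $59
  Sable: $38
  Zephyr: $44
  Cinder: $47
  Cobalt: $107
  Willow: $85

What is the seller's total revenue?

Total revenue: $188

Ordering the bids: 107 (Cobalt), 95 (Meridian), 85 (Willow), 59 (Larkspur), 47 (Cinder), 44 (Zephyr), …
The 4 highest are Cobalt, Meridian, Willow, Larkspur.
First losing bid is Cinder's $47, which sets the uniform price.
Total revenue = 4 × $47 = $188.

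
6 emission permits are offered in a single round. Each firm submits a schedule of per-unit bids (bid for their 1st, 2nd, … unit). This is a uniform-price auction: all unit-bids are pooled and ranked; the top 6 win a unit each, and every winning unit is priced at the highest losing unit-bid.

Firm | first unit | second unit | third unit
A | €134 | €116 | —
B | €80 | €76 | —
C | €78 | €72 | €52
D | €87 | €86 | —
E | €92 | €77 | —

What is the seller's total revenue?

All unit-bids, highest first — top 6: 134 (A-1), 116 (A-2), 92 (E-1), 87 (D-1), 86 (D-2), 80 (B-1)
First bid not allocated: €78.
Allocation: A 2, B 1, D 2, E 1. Every unit priced at €78.
Revenue = 6 × 78 = €468.

Total revenue: €468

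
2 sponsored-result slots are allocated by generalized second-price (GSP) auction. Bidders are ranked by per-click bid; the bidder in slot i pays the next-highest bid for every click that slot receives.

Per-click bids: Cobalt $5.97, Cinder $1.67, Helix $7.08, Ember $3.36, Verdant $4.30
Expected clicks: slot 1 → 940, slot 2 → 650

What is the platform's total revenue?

Sorting advertisers: $7.08 (Helix) > $5.97 (Cobalt) > $4.30 (Verdant) > …
Slot 1: Helix pays $5.97 × 940 = $5611.80
Slot 2: Cobalt pays $4.30 × 650 = $2795.00
Total = $8406.80

Total revenue: $8406.80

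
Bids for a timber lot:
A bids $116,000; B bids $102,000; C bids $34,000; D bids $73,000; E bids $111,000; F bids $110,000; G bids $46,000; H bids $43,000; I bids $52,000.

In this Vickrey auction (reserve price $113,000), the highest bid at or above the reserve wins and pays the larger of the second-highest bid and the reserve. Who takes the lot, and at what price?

Vickrey auction (reserve price $113,000): the highest bid at or above the reserve wins and pays the larger of the second-highest bid and the reserve.
Sorting bids: 116,000 (A) > 111,000 (E) > 110,000 (F) > 102,000 (B) > 73,000 (D) > 52,000 (I) > …
Highest eligible bid: A at $116,000.
max(second-highest $111,000, reserve $113,000) = $113,000.

A pays $113,000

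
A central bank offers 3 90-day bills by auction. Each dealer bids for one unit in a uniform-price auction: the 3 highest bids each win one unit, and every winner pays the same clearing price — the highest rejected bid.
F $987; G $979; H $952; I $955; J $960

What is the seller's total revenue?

Bids ranked high→low: 987 (F), 979 (G), 960 (J), 955 (I), 952 (H)
Winners (3 units): F, G, J.
First losing bid is I's $955, which sets the uniform price.
Total revenue = 3 × $955 = $2,865.

Total revenue: $2,865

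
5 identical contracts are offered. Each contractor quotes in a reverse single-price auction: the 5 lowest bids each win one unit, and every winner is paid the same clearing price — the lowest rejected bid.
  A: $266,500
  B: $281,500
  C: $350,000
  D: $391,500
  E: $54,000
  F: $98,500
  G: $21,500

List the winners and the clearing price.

Bids ranked low→high: 21,500 (G), 54,000 (E), 98,500 (F), 266,500 (A), 281,500 (B), 350,000 (C), 391,500 (D)
The 5 lowest are G, E, F, A, B.
Clearing price = lowest rejected bid = $350,000.

G, E, F, A, B; each is paid $350,000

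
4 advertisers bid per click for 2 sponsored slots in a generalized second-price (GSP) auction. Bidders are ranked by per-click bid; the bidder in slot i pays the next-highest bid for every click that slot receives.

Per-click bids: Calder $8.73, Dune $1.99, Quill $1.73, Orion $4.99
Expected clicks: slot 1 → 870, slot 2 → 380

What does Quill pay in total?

Quill pays $0.00

Sorting advertisers: $8.73 (Calder) > $4.99 (Orion) > $1.99 (Dune) > …
Quill ranks below slot 2 → no slot, pays nothing.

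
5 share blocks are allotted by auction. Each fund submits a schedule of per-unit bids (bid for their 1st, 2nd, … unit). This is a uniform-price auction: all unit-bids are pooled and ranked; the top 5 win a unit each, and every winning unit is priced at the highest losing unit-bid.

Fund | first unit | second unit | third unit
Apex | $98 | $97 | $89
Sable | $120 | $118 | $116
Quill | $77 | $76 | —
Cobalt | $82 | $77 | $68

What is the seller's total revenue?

Total revenue: $445

Merging the schedules and taking the best 5: 120 (Sable-1), 118 (Sable-2), 116 (Sable-3), 98 (Apex-1), 97 (Apex-2)
The (k+1)-th unit-bid is $89.
Allocation: Apex 2, Sable 3. Every unit priced at $89.
Revenue = 5 × 89 = $445.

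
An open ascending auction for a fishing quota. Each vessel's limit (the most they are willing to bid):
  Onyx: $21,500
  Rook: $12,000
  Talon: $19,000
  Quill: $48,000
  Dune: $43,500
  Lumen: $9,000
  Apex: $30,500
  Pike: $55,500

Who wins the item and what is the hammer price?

Limits in order: 55,500 (Pike) > 48,000 (Quill) > 43,500 (Dune) > 30,500 (Apex) > 21,500 (Onyx) > 19,000 (Talon) > …
Quill is the last rival to drop out, at $48,000; Pike remains and wins at that price.

Pike wins at $48,000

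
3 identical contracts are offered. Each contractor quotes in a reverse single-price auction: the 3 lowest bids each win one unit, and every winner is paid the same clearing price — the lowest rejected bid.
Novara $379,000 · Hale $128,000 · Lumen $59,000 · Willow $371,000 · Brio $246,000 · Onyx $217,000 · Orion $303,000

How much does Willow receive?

Bids ranked low→high: 59,000 (Lumen), 128,000 (Hale), 217,000 (Onyx), 246,000 (Brio), 303,000 (Orion), …
The 3 lowest are Lumen, Hale, Onyx.
First losing bid is Brio's $246,000, which sets the uniform price.
Willow does not win → is paid $0.

Willow is paid $0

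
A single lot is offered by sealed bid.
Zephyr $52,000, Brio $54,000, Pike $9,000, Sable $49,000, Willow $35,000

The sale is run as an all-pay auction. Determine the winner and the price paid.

Brio pays $54,000

Rule: the highest bidder wins the item, but every bidder pays their own bid.
Bids ranked: 54,000 (Brio) > 52,000 (Zephyr) > 49,000 (Sable) > 35,000 (Willow) > 9,000 (Pike)
Brio is highest and takes the item; every bidder forfeits their bid.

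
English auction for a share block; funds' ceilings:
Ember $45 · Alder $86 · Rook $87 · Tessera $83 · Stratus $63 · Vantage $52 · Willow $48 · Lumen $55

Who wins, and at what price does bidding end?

Rule: the price rises until one bidder remains; the winner pays the price at which the last rival dropped out.
Limits in order: 87 (Rook) > 86 (Alder) > 83 (Tessera) > 63 (Stratus) > 55 (Lumen) > 52 (Vantage) > …
Bidding ends when Alder exits at $86; Rook takes it.

Rook wins at $86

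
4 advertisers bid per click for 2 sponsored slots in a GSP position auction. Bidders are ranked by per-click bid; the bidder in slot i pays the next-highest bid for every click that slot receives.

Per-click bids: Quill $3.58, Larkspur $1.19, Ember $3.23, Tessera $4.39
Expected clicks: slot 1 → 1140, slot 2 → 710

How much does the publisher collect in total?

Sorting advertisers: $4.39 (Tessera) > $3.58 (Quill) > $3.23 (Ember) > …
Slot 1: Tessera pays $3.58 × 1140 = $4081.20
Slot 2: Quill pays $3.23 × 710 = $2293.30
Total = $6374.50

Total revenue: $6374.50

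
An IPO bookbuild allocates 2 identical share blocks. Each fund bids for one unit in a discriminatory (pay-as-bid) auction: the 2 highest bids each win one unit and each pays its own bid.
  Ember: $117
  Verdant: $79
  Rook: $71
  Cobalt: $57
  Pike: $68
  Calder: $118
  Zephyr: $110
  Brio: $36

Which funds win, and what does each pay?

Ordering the bids: 118 (Calder), 117 (Ember), 110 (Zephyr), 79 (Verdant), …
Top 2: Calder, Ember.
Each winner pays its own bid: Calder $118, Ember $117.

Calder $118, Ember $117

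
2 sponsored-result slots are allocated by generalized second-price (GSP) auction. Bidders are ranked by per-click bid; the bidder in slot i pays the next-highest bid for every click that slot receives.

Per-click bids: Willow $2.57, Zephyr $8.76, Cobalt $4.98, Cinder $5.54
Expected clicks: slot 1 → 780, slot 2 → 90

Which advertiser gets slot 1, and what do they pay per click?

Sorting advertisers: $8.76 (Zephyr) > $5.54 (Cinder) > $4.98 (Cobalt) > …
Slot 1 goes to the first-ranked bidder, Zephyr, who pays the next bid down: $5.54/click.

Zephyr; $5.54 per click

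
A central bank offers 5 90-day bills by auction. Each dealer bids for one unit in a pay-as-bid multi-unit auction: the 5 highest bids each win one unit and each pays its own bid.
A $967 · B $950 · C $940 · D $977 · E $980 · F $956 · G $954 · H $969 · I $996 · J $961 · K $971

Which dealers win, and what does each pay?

I $996, E $980, D $977, K $971, H $969

Bids ranked high→low: 996 (I), 980 (E), 977 (D), 971 (K), 969 (H), 967 (A), 961 (J), …
Winners (5 units): I, E, D, K, H.
Each winner pays its own bid: I $996, E $980, D $977, K $971, H $969.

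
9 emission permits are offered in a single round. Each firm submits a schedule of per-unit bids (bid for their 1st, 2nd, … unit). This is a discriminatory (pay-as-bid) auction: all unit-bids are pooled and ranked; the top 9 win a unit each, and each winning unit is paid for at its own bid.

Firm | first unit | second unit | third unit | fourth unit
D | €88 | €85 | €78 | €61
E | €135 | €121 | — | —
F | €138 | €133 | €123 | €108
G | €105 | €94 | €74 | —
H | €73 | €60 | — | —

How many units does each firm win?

D 1, E 2, F 4, G 2

Pooled unit-bids ranked (top 9): 138 (F-1), 135 (E-1), 133 (F-2), 123 (F-3), 121 (E-2), 108 (F-4), 105 (G-1), 94 (G-2), 88 (D-1)
Next rejected bid: €85 (not a price — pay-as-bid).
Allocation: D 1, E 2, F 4, G 2.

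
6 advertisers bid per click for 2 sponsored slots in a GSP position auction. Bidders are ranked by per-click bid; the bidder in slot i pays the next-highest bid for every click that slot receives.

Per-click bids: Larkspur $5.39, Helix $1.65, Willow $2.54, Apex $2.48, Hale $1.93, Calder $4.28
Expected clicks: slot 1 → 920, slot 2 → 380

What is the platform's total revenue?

Per-click bids in order: $5.39 (Larkspur) > $4.28 (Calder) > $2.54 (Willow) > …
Slot 1: Larkspur pays $4.28 × 920 = $3937.60
Slot 2: Calder pays $2.54 × 380 = $965.20
Total = $4902.80

Total revenue: $4902.80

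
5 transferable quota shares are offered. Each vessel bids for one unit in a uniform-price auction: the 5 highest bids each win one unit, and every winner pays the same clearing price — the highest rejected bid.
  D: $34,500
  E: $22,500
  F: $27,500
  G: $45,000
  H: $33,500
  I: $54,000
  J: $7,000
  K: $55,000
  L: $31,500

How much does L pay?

Bids ranked high→low: 55,000 (K), 54,000 (I), 45,000 (G), 34,500 (D), 33,500 (H), 31,500 (L), 27,500 (F), …
Top 5: K, I, G, D, H.
Clearing price = highest rejected bid = $31,500.
L does not win → pays $0.

L pays $0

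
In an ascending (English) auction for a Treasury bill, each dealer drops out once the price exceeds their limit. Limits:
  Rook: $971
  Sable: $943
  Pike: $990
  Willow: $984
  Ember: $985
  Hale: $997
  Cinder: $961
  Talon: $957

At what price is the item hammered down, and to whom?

Hale wins at $990

Rule: the price rises until one bidder remains; the winner pays the price at which the last rival dropped out.
Limits ranked: 997 (Hale) > 990 (Pike) > 985 (Ember) > 984 (Willow) > 971 (Rook) > 961 (Cinder) > …
Pike is the last rival to drop out, at $990; Hale remains and wins at that price.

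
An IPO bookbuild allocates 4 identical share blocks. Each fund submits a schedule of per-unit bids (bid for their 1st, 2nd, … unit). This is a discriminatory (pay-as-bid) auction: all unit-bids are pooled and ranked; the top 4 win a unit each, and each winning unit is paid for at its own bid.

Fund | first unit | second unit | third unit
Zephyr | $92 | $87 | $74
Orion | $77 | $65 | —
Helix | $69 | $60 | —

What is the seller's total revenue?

Total revenue: $330

Merging the schedules and taking the best 4: 92 (Zephyr-1), 87 (Zephyr-2), 77 (Orion-1), 74 (Zephyr-3)
Next rejected bid: $69 (not a price — pay-as-bid).
Each winning unit pays its own bid.
Revenue = 92 + 87 + 77 + 74 = $330.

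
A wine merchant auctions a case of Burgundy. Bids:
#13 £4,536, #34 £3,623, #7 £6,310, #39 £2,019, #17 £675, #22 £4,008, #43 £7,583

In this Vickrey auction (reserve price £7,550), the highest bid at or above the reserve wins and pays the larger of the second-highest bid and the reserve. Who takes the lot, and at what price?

#43 pays £7,550

Bids in order: 7,583 (#43) > 6,310 (#7) > 4,536 (#13) > 4,008 (#22) > 3,623 (#34) > 2,019 (#39) > …
Highest eligible bid: #43 at £7,583.
Second-highest bid £6,310 is below the reserve £7,550, so the reserve binds → payment £7,550.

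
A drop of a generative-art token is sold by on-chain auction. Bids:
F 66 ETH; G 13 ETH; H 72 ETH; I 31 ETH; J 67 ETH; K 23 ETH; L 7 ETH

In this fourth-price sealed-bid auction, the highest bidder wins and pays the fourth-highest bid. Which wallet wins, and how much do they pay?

H pays 31 ETH

Rule: the highest bidder wins and pays the fourth-highest bid.
Sorting bids: 72 (H) > 67 (J) > 66 (F) > 31 (I) > 23 (K) > 13 (G) > …
H wins; payment is bid #4 in the ranking = 31 ETH.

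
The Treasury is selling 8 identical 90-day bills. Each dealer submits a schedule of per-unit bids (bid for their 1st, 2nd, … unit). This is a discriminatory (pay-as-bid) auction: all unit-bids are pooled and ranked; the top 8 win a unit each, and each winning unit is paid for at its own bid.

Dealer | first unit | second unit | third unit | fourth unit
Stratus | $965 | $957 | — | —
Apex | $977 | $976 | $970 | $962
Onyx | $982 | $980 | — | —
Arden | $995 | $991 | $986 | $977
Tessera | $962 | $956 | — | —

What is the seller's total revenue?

Pooled unit-bids ranked (top 8): 995 (Arden-1), 991 (Arden-2), 986 (Arden-3), 982 (Onyx-1), 980 (Onyx-2), 977 (Apex-1), 977 (Arden-4), 976 (Apex-2)
Next rejected bid: $970 (not a price — pay-as-bid).
Each winning unit pays its own bid.
Revenue = 995 + 991 + 986 + 982 + 980 + 977 + 977 + 976 = $7,864.

Total revenue: $7,864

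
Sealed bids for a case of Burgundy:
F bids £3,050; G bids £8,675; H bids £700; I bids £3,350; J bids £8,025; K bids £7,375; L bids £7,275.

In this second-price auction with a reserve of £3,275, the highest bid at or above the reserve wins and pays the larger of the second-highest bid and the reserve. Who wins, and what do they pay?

Second-price auction with a reserve of £3,275: the highest bid at or above the reserve wins and pays the larger of the second-highest bid and the reserve.
Bids ranked: 8,675 (G) > 8,025 (J) > 7,375 (K) > 7,275 (L) > 3,350 (I) > 3,050 (F) > …
Highest eligible bid: G at £8,675.
max(second-highest £8,025, reserve £3,275) = £8,025; the reserve does not bind.

G pays £8,025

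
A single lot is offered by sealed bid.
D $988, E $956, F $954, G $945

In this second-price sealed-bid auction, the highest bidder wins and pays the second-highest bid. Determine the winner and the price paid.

D pays $956

Bids ranked: 988 (D) > 956 (E) > 954 (F) > 945 (G)
D wins with the highest bid; price is set by the runner-up at $956.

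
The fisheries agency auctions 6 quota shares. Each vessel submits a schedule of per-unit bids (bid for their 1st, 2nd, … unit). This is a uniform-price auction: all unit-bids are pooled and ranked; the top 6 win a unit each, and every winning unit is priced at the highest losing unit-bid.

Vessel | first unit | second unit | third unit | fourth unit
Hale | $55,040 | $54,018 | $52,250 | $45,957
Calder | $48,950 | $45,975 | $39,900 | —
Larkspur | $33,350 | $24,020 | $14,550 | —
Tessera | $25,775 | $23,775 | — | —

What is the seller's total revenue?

Merging the schedules and taking the best 6: 55,040 (Hale-1), 54,018 (Hale-2), 52,250 (Hale-3), 48,950 (Calder-1), 45,975 (Calder-2), 45,957 (Hale-4)
The (k+1)-th unit-bid is $39,900.
Allocation: Calder 2, Hale 4. Every unit priced at $39,900.
Revenue = 6 × 39,900 = $239,400.

Total revenue: $239,400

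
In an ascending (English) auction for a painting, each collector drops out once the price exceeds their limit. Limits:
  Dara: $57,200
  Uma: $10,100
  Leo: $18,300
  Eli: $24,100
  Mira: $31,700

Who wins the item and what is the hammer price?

Dara wins at $31,700

Sorting limits: 57,200 (Dara) > 31,700 (Mira) > 24,100 (Eli) > 18,300 (Leo) > 10,100 (Uma)
Bidding ends when Mira exits at $31,700; Dara takes it.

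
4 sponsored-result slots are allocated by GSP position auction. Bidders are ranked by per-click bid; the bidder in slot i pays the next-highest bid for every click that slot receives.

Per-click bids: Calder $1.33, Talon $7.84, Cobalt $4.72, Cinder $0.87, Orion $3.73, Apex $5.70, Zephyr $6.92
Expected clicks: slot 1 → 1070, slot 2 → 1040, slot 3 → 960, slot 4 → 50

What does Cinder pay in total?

Per-click bids in order: $7.84 (Talon) > $6.92 (Zephyr) > $5.70 (Apex) > $4.72 (Cobalt) > $3.73 (Orion) > …
Cinder ranks below slot 4 → no slot, pays nothing.

Cinder pays $0.00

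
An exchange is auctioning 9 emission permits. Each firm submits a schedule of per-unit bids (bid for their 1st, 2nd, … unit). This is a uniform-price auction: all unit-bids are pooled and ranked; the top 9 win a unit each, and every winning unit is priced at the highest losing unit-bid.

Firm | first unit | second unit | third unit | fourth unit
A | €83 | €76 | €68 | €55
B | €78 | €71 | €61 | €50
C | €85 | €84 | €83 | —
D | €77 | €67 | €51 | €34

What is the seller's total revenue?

Total revenue: €603

Pooled unit-bids ranked (top 9): 85 (C-1), 84 (C-2), 83 (A-1), 83 (C-3), 78 (B-1), 77 (D-1), 76 (A-2), 71 (B-2), 68 (A-3)
First bid not allocated: €67.
Allocation: A 3, B 2, C 3, D 1. Every unit priced at €67.
Revenue = 9 × 67 = €603.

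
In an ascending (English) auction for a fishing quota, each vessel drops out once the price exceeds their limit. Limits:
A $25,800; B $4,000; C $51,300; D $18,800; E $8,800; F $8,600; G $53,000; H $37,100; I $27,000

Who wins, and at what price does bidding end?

G wins at $51,300

Open ascending-bid auction: the price rises until one bidder remains; the winner pays the price at which the last rival dropped out.
Limits ranked: 53,000 (G) > 51,300 (C) > 37,100 (H) > 27,000 (I) > 25,800 (A) > 18,800 (D) > …
C is the last rival to drop out, at $51,300; G remains and wins at that price.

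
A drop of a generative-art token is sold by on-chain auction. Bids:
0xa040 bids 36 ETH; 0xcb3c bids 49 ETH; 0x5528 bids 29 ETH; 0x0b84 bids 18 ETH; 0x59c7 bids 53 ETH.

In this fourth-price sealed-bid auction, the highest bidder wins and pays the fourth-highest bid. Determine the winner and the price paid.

0x59c7 pays 29 ETH

Bids ranked: 53 (0x59c7) > 49 (0xcb3c) > 36 (0xa040) > 29 (0x5528) > 18 (0x0b84)
0x59c7 is highest; pays the fourth-highest bid, 29 ETH.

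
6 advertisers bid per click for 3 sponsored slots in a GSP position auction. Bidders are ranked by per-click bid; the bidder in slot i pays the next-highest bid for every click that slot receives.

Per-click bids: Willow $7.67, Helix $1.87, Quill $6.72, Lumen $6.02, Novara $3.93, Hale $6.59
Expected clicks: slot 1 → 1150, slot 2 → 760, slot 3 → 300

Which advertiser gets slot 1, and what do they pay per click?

Willow; $6.72 per click

Sorting advertisers: $7.67 (Willow) > $6.72 (Quill) > $6.59 (Hale) > $6.02 (Lumen) > …
Slot 1 goes to the first-ranked bidder, Willow, who pays the next bid down: $6.72/click.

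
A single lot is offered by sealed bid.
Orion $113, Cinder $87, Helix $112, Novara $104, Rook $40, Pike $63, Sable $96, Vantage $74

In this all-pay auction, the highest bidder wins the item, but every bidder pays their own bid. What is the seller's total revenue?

Rule: the highest bidder wins the item, but every bidder pays their own bid.
Bids in order: 113 (Orion) > 112 (Helix) > 104 (Novara) > 96 (Sable) > 87 (Cinder) > 74 (Vantage) > …
Every bidder forfeits their bid regardless of winning.
Revenue = 113 + 87 + 112 + 104 + 40 + 63 + 96 + 74 = $689.

Total revenue: $689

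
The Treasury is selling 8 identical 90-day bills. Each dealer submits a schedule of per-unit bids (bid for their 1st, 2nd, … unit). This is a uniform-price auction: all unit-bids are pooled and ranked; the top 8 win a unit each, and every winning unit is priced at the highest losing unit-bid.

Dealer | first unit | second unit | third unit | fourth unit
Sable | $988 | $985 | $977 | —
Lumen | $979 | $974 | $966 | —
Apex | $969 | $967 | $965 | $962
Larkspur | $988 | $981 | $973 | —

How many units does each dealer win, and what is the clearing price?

All unit-bids, highest first — top 8: 988 (Sable-1), 988 (Larkspur-1), 985 (Sable-2), 981 (Larkspur-2), 979 (Lumen-1), 977 (Sable-3), 974 (Lumen-2), 973 (Larkspur-3)
Highest rejected unit-bid = $969.
Allocation: Larkspur 3, Lumen 2, Sable 3.

Larkspur 3, Lumen 2, Sable 3; clearing price $969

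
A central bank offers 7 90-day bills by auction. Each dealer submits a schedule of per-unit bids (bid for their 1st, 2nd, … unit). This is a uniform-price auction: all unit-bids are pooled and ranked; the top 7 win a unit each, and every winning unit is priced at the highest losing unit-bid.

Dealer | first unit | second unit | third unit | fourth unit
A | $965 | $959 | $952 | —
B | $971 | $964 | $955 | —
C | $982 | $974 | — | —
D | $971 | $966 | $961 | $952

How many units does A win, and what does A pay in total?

All unit-bids, highest first — top 7: 982 (C-1), 974 (C-2), 971 (B-1), 971 (D-1), 966 (D-2), 965 (A-1), 964 (B-2)
First bid not allocated: $961.
A wins 1 unit(s) at $961 each.

A: 1 unit, pays $961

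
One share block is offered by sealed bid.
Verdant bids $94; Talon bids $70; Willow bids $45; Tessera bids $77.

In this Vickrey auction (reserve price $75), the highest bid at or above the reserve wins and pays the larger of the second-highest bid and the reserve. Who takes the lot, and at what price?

Verdant pays $77

Bids in order: 94 (Verdant) > 77 (Tessera) > 70 (Talon) > 45 (Willow)
Verdant has the top bid at or above the reserve ($94).
max(second-highest $77, reserve $75) = $77; the reserve does not bind.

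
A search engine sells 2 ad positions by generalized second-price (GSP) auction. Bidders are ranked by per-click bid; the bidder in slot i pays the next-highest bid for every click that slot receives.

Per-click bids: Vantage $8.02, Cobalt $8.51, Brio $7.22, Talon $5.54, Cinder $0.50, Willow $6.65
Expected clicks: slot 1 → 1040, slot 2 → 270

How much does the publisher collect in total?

Ranked by bid: $8.51 (Cobalt) > $8.02 (Vantage) > $7.22 (Brio) > …
Slot 1: Cobalt pays $8.02 × 1040 = $8340.80
Slot 2: Vantage pays $7.22 × 270 = $1949.40
Total = $10290.20

Total revenue: $10290.20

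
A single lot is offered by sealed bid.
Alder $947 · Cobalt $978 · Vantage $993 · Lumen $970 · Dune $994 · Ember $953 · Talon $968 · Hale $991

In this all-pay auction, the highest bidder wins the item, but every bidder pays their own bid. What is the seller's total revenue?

Total revenue: $7,794

Sorting bids: 994 (Dune) > 993 (Vantage) > 991 (Hale) > 978 (Cobalt) > 970 (Lumen) > 968 (Talon) > …
Every bidder forfeits their bid regardless of winning.
Revenue = 947 + 978 + 993 + 970 + 994 + 953 + 968 + 991 = $7,794.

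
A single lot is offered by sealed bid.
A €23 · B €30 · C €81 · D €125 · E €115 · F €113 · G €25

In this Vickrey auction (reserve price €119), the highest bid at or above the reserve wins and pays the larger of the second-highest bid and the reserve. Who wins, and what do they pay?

D pays €119

Rule: the highest bid at or above the reserve wins and pays the larger of the second-highest bid and the reserve.
Sorting bids: 125 (D) > 115 (E) > 113 (F) > 81 (C) > 30 (B) > 25 (G) > …
D has the top bid at or above the reserve (€125).
max(second-highest €115, reserve €119) = €119.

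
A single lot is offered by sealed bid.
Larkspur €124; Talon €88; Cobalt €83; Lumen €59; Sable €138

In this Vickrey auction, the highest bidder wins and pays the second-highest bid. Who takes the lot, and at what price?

Rule: the highest bidder wins and pays the second-highest bid.
Bids in order: 138 (Sable) > 124 (Larkspur) > 88 (Talon) > 83 (Cobalt) > 59 (Lumen)
Second-price: Sable pays Larkspur's bid of €124.

Sable pays €124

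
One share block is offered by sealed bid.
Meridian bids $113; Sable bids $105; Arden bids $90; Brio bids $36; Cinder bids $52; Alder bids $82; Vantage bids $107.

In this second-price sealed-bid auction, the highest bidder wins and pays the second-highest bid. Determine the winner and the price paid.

Bids in order: 113 (Meridian) > 107 (Vantage) > 105 (Sable) > 90 (Arden) > 82 (Alder) > 52 (Cinder) > …
Meridian is highest; pays the second-highest bid, $107.

Meridian pays $107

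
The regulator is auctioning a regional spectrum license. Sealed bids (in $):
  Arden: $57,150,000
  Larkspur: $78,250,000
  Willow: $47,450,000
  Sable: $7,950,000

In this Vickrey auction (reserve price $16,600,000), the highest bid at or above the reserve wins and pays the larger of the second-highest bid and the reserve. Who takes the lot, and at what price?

Larkspur pays $57,150,000

Bids ranked: 78,250,000 (Larkspur) > 57,150,000 (Arden) > 47,450,000 (Willow) > 7,950,000 (Sable)
Larkspur has the top bid at or above the reserve ($78,250,000).
max(second-highest $57,150,000, reserve $16,600,000) = $57,150,000; the reserve does not bind.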